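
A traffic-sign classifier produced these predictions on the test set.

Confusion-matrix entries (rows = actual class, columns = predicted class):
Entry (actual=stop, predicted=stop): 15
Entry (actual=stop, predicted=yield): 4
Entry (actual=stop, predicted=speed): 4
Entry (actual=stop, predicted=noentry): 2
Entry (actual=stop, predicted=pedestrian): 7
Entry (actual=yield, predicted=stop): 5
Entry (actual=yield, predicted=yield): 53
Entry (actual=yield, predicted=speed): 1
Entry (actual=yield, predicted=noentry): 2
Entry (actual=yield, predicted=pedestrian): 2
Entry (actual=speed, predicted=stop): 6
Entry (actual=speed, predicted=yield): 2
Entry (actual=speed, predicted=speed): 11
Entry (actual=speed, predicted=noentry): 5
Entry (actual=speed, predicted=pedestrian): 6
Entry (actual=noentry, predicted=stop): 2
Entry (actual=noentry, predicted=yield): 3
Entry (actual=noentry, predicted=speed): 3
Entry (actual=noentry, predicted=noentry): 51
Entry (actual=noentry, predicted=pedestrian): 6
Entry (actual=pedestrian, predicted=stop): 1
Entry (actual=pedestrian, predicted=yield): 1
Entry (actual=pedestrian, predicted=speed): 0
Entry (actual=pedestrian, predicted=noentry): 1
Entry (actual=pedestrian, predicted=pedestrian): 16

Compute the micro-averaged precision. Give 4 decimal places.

0.6986

Micro-averaging pools counts across classes: ΣTP=146, ΣFP=63, ΣFN=63.
Micro-precision = TP/(TP+FP) on pooled counts = 0.6986 (equals overall accuracy in single-label multiclass).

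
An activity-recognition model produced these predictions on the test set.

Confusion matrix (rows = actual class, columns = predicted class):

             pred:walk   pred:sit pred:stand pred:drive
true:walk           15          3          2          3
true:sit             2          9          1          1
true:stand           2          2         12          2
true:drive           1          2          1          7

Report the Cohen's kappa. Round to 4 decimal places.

0.5425

Observed agreement pₒ = trace/N = 43/65 = 0.66154
Expected agreement pₑ = Σ (rowᵢ·colᵢ)/N² = (23·20 + 13·16 + 18·16 + 11·13)/65² = 0.26012
κ = (pₒ − pₑ)/(1 − pₑ) = (0.66154 − 0.26012)/(1 − 0.26012) = 0.5425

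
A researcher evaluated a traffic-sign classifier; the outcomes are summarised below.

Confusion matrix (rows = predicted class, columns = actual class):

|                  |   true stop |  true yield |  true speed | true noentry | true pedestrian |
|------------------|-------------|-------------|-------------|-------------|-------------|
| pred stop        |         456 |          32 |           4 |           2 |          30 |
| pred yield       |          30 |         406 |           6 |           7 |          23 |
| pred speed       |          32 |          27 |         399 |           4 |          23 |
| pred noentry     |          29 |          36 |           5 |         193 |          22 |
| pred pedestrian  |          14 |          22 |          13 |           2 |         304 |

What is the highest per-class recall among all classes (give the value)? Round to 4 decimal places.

Per-class recall (TP/(TP+FN)):
  stop: TP=456, FN=30+32+29+14=105 → 456/561 = 0.81283
  yield: TP=406, FN=32+27+36+22=117 → 406/523 = 0.77629
  speed: TP=399, FN=4+6+5+13=28 → 399/427 = 0.93443
  noentry: TP=193, FN=2+7+4+2=15 → 193/208 = 0.92788
  pedestrian: TP=304, FN=30+23+23+22=98 → 304/402 = 0.75622
Highest is class 'speed' with recall = 0.9344.

0.9344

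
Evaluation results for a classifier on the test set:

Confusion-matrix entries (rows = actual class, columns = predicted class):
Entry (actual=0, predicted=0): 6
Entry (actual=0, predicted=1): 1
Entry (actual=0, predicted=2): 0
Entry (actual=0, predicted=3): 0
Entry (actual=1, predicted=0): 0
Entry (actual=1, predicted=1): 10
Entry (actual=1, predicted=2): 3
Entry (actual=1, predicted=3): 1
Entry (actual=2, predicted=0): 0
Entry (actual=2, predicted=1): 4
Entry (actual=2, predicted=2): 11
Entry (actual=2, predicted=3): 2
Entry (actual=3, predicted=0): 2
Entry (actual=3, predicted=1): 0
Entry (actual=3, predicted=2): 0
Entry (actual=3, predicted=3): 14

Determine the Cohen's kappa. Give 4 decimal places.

0.6720

Observed agreement pₒ = trace/N = 41/54 = 0.75926
Expected agreement pₑ = Σ (rowᵢ·colᵢ)/N² = (7·8 + 14·15 + 17·14 + 16·17)/54² = 0.26612
κ = (pₒ − pₑ)/(1 − pₑ) = (0.75926 − 0.26612)/(1 − 0.26612) = 0.6720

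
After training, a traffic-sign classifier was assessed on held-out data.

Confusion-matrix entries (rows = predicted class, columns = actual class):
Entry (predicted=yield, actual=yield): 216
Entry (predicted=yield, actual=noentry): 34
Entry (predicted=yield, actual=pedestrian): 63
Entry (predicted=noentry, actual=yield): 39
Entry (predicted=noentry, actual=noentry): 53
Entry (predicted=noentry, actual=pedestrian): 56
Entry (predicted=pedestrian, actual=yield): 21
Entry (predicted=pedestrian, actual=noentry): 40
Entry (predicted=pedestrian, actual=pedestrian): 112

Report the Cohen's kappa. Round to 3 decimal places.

Observed agreement pₒ = trace/N = 381/634 = 0.6009
Expected agreement pₑ = Σ (rowᵢ·colᵢ)/N² = (276·313 + 127·148 + 231·173)/634² = 0.3611
κ = (pₒ − pₑ)/(1 − pₑ) = (0.6009 − 0.3611)/(1 − 0.3611) = 0.375

0.375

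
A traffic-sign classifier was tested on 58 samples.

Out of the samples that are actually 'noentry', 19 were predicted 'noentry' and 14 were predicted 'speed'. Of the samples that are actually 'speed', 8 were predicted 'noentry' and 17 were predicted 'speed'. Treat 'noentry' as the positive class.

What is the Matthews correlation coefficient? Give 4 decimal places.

0.2539

MCC = (TP·TN − FP·FN) / √((TP+FP)(TP+FN)(TN+FP)(TN+FN))
Numerator = 19·17 − 8·14 = 211
Denominator = √(27·33·25·31) = √690525 = 830.9783
MCC = 211 / 830.9783 = 0.2539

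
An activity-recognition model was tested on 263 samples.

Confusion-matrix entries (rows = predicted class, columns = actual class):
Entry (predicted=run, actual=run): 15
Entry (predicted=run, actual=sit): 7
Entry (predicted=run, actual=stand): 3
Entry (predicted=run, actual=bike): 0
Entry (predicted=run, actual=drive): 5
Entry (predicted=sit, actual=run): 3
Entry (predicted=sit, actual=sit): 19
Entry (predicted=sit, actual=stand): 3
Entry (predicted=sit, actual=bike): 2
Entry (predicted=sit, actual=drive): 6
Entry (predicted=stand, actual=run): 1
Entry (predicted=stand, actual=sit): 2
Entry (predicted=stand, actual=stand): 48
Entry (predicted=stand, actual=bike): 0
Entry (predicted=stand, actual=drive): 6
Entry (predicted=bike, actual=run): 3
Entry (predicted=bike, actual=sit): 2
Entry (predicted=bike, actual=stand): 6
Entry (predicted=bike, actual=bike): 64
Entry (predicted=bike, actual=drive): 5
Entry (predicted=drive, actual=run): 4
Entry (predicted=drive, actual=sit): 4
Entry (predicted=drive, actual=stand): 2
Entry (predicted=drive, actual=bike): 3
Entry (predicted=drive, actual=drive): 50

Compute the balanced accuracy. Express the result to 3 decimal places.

Balanced accuracy = mean of per-class recall.
  run: recall = 15/26 = 0.5769
  sit: recall = 19/34 = 0.5588
  stand: recall = 48/62 = 0.7742
  bike: recall = 64/69 = 0.9275
  drive: recall = 50/72 = 0.6944
Mean = (0.5769 + 0.5588 + 0.7742 + 0.9275 + 0.6944) / 5 = 0.706

0.706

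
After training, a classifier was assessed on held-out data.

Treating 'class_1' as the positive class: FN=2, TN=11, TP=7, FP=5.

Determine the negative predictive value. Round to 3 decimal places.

0.846

NPV = TN/(TN+FN) = 11/(11+2) = 0.846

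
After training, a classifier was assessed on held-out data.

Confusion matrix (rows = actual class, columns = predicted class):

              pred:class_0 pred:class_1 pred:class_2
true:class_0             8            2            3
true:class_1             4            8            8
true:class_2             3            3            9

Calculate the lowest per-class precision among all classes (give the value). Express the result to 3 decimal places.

Per-class precision (TP/(TP+FP)):
  class_0: TP=8, FP=4+3=7 → 8/15 = 0.5333
  class_1: TP=8, FP=2+3=5 → 8/13 = 0.6154
  class_2: TP=9, FP=3+8=11 → 9/20 = 0.4500
Lowest is class 'class_2' with precision = 0.450.

0.450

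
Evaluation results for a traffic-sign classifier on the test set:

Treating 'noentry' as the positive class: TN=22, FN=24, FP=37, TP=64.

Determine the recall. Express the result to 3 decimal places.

0.727

Recall = TP/(TP+FN) = 64/(64+24) = 64/88 = 0.727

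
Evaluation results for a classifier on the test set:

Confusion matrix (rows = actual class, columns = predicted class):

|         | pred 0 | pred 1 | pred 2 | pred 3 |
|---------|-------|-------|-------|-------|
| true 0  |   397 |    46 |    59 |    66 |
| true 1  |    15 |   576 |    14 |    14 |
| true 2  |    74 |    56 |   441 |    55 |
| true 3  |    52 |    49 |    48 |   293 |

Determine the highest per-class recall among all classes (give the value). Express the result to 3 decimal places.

0.931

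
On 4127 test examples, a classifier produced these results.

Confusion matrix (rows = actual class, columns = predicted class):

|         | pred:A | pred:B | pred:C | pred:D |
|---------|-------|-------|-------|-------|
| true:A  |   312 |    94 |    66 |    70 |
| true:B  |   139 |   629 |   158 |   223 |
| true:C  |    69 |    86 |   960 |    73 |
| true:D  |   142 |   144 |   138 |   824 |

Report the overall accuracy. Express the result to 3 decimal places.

0.660

Accuracy = trace / total = (312+629+960+824=2725) / 4127 = 2725/4127 = 0.660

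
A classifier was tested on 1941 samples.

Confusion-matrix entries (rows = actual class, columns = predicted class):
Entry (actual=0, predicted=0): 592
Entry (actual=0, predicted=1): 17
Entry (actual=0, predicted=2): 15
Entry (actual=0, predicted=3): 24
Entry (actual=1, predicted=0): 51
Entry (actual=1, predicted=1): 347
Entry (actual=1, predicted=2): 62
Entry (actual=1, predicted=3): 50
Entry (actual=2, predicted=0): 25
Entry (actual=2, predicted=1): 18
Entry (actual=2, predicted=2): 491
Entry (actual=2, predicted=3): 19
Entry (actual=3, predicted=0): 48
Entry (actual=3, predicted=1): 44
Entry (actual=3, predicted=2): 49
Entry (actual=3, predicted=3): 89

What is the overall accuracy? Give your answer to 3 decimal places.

Accuracy = trace / total = (592+347+491+89=1519) / 1941 = 1519/1941 = 0.783

0.783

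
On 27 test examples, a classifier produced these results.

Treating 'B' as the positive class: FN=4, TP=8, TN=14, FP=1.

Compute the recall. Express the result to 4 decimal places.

0.6667

Recall = TP/(TP+FN) = 8/(8+4) = 8/12 = 0.6667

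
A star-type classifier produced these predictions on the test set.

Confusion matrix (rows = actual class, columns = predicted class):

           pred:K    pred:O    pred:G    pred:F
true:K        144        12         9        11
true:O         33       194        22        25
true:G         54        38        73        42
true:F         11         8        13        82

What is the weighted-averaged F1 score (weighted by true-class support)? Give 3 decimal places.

Per-class F1 score (2·TP/(2·TP+FP+FN)):
  K: TP=144, FP=33+54+11=98, FN=12+9+11=32 → 288/418 = 0.6890
  O: TP=194, FP=12+38+8=58, FN=33+22+25=80 → 388/526 = 0.7376
  G: TP=73, FP=9+22+13=44, FN=54+38+42=134 → 146/324 = 0.4506
  F: TP=82, FP=11+25+42=78, FN=11+8+13=32 → 164/274 = 0.5985
Weighted-F1 score = Σ (supportᵢ/N)·F1 scoreᵢ with N=771: (176/771)·0.6890 + (274/771)·0.7376 + (207/771)·0.4506 + (114/771)·0.5985 = 0.629

0.629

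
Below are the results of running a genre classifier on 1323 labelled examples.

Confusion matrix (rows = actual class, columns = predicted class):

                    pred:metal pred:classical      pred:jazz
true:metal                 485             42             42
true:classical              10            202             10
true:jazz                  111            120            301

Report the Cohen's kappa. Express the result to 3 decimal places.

0.610

Observed agreement pₒ = trace/N = 988/1323 = 0.7468
Expected agreement pₑ = Σ (rowᵢ·colᵢ)/N² = (569·606 + 222·364 + 532·353)/1323² = 0.3505
κ = (pₒ − pₑ)/(1 − pₑ) = (0.7468 − 0.3505)/(1 − 0.3505) = 0.610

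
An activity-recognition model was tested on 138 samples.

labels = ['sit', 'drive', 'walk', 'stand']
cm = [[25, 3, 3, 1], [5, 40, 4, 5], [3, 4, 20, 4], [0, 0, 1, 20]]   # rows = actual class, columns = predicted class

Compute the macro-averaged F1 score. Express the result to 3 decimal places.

0.756

Per-class F1 score (2·TP/(2·TP+FP+FN)):
  sit: TP=25, FP=5+3+0=8, FN=3+3+1=7 → 50/65 = 0.7692
  drive: TP=40, FP=3+4+0=7, FN=5+4+5=14 → 80/101 = 0.7921
  walk: TP=20, FP=3+4+1=8, FN=3+4+4=11 → 40/59 = 0.6780
  stand: TP=20, FP=1+5+4=10, FN=0+0+1=1 → 40/51 = 0.7843
Macro-F1 score = mean = (0.7692 + 0.7921 + 0.6780 + 0.7843) / 4 = 0.756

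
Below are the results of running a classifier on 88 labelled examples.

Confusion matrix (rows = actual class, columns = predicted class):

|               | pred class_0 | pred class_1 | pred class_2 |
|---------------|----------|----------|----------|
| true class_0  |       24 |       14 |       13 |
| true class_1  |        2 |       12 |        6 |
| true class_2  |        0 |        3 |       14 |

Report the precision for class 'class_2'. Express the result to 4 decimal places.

0.4242

precision = TP/(TP+FP).
class_2: TP=14, FP=13+6=19 → 14/33 = 0.42424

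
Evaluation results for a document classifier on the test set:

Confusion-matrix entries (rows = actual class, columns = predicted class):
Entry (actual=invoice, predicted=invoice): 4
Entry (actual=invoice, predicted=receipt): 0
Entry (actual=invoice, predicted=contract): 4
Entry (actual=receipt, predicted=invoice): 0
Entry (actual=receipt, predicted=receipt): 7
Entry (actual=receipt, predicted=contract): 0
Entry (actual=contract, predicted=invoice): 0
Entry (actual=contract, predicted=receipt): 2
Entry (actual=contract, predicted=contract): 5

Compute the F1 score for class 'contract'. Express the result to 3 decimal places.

0.625

F1 score = 2·TP/(2·TP+FP+FN).
contract: TP=5, FP=4+0=4, FN=0+2=2 → 10/16 = 0.6250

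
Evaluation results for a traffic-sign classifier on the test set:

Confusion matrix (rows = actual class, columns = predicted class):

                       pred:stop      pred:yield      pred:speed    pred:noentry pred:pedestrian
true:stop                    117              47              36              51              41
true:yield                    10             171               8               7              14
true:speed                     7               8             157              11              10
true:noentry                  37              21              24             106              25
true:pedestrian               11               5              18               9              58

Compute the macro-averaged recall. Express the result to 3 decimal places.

0.620

Per-class recall (TP/(TP+FN)):
  stop: TP=117, FN=47+36+51+41=175 → 117/292 = 0.4007
  yield: TP=171, FN=10+8+7+14=39 → 171/210 = 0.8143
  speed: TP=157, FN=7+8+11+10=36 → 157/193 = 0.8135
  noentry: TP=106, FN=37+21+24+25=107 → 106/213 = 0.4977
  pedestrian: TP=58, FN=11+5+18+9=43 → 58/101 = 0.5743
Macro-recall = mean = (0.4007 + 0.8143 + 0.8135 + 0.4977 + 0.5743) / 5 = 0.620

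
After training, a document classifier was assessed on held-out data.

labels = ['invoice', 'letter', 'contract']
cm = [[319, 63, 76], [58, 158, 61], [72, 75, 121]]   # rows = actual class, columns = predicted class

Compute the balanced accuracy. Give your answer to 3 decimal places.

Balanced accuracy = mean of per-class recall.
  invoice: recall = 319/458 = 0.6965
  letter: recall = 158/277 = 0.5704
  contract: recall = 121/268 = 0.4515
Mean = (0.6965 + 0.5704 + 0.4515) / 3 = 0.573

0.573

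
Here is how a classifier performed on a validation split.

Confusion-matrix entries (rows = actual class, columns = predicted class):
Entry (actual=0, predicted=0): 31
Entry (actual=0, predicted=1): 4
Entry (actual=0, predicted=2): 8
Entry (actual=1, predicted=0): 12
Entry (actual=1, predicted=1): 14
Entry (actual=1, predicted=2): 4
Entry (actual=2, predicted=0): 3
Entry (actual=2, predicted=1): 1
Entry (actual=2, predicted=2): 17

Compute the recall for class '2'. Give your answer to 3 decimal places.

Treat '2' as positive and all other classes as negative.
recall = TP/(TP+FN).
2: TP=17, FN=3+1=4 → 17/21 = 0.8095

0.810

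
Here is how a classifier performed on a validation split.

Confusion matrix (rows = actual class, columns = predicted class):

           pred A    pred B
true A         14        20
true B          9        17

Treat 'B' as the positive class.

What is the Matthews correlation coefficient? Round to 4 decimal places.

MCC = (TP·TN − FP·FN) / √((TP+FP)(TP+FN)(TN+FP)(TN+FN))
Numerator = 17·14 − 20·9 = 58
Denominator = √(37·26·34·23) = √752284 = 867.3431
MCC = 58 / 867.3431 = 0.0669

0.0669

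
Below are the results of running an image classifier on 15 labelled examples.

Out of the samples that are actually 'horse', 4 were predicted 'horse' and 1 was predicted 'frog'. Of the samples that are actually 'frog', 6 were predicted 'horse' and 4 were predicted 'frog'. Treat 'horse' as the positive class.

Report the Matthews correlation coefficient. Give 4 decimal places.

MCC = (TP·TN − FP·FN) / √((TP+FP)(TP+FN)(TN+FP)(TN+FN))
Numerator = 4·4 − 6·1 = 10
Denominator = √(10·5·10·5) = √2500 = 50.0000
MCC = 10 / 50.0000 = 0.2000

0.2000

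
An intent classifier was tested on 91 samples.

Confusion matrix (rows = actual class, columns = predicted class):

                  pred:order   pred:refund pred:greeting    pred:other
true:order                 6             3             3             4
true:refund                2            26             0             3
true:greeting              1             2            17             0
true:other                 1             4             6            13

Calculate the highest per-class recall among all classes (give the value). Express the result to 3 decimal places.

Per-class recall (TP/(TP+FN)):
  order: TP=6, FN=3+3+4=10 → 6/16 = 0.3750
  refund: TP=26, FN=2+0+3=5 → 26/31 = 0.8387
  greeting: TP=17, FN=1+2+0=3 → 17/20 = 0.8500
  other: TP=13, FN=1+4+6=11 → 13/24 = 0.5417
Highest is class 'greeting' with recall = 0.850.

0.850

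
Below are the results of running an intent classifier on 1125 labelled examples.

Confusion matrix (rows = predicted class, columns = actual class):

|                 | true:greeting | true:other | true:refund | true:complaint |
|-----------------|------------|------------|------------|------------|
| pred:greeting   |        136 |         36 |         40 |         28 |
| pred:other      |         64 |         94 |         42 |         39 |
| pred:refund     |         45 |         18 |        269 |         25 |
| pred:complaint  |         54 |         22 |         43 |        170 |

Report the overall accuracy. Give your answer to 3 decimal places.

Accuracy = trace / total = (136+94+269+170=669) / 1125 = 669/1125 = 0.595

0.595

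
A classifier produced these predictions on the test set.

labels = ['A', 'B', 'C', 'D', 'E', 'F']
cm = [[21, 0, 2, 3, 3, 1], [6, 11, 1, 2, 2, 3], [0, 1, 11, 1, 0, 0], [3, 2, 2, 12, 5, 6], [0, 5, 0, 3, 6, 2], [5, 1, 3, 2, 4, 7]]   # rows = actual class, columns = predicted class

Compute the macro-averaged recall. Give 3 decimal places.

0.513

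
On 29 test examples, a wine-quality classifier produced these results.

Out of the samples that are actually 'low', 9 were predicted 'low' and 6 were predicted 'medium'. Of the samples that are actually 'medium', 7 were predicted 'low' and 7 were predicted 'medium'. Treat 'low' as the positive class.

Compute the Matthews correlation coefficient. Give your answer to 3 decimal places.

MCC = (TP·TN − FP·FN) / √((TP+FP)(TP+FN)(TN+FP)(TN+FN))
Numerator = 9·7 − 7·6 = 21
Denominator = √(16·15·14·13) = √43680 = 208.9976
MCC = 21 / 208.9976 = 0.100

0.100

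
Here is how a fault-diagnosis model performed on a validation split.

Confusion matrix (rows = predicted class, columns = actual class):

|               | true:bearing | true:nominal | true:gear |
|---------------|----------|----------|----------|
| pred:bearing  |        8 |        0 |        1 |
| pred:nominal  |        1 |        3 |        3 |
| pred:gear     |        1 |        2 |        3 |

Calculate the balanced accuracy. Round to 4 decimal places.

0.6095

Balanced accuracy = mean of per-class recall.
  bearing: recall = 8/10 = 0.80000
  nominal: recall = 3/5 = 0.60000
  gear: recall = 3/7 = 0.42857
Mean = (0.80000 + 0.60000 + 0.42857) / 3 = 0.6095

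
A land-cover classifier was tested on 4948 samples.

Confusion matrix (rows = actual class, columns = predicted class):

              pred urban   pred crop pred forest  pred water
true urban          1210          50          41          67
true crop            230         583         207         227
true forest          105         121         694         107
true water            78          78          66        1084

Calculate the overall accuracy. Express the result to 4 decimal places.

0.7217

Accuracy = trace / total = (1210+583+694+1084=3571) / 4948 = 3571/4948 = 0.7217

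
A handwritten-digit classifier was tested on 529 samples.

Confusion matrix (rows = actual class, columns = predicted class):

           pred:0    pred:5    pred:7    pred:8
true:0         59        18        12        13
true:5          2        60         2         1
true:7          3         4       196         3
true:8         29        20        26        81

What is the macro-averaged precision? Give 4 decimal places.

Per-class precision (TP/(TP+FP)):
  0: TP=59, FP=2+3+29=34 → 59/93 = 0.63441
  5: TP=60, FP=18+4+20=42 → 60/102 = 0.58824
  7: TP=196, FP=12+2+26=40 → 196/236 = 0.83051
  8: TP=81, FP=13+1+3=17 → 81/98 = 0.82653
Macro-precision = mean = (0.63441 + 0.58824 + 0.83051 + 0.82653) / 4 = 0.7199

0.7199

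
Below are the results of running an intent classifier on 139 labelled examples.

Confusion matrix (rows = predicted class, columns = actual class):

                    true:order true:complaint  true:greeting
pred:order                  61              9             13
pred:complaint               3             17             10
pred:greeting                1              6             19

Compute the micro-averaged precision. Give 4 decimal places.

0.6978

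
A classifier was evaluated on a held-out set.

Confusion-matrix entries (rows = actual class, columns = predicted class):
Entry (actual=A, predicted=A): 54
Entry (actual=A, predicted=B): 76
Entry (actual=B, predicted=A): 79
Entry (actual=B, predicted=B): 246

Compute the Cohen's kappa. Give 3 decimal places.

Observed agreement pₒ = trace/N = 300/455 = 0.6593
Expected agreement pₑ = Σ (rowᵢ·colᵢ)/N² = (130·133 + 325·322)/455² = 0.5890
κ = (pₒ − pₑ)/(1 − pₑ) = (0.6593 − 0.5890)/(1 − 0.5890) = 0.171

0.171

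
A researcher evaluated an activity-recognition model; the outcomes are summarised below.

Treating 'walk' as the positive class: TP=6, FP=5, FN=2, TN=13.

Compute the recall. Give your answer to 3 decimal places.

0.750

Recall = TP/(TP+FN) = 6/(6+2) = 6/8 = 0.750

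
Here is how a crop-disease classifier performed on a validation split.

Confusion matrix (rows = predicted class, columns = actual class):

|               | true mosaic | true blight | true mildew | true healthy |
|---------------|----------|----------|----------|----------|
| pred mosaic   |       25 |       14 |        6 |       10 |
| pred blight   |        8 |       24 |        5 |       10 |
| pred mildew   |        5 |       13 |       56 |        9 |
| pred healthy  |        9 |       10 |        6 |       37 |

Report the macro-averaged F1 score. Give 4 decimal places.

0.5577

Per-class F1 score (2·TP/(2·TP+FP+FN)):
  mosaic: TP=25, FP=14+6+10=30, FN=8+5+9=22 → 50/102 = 0.49020
  blight: TP=24, FP=8+5+10=23, FN=14+13+10=37 → 48/108 = 0.44444
  mildew: TP=56, FP=5+13+9=27, FN=6+5+6=17 → 112/156 = 0.71795
  healthy: TP=37, FP=9+10+6=25, FN=10+10+9=29 → 74/128 = 0.57813
Macro-F1 score = mean = (0.49020 + 0.44444 + 0.71795 + 0.57813) / 4 = 0.5577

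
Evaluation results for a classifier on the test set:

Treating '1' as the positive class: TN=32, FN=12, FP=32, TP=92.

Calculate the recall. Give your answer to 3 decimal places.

0.885

Recall = TP/(TP+FN) = 92/(92+12) = 92/104 = 0.885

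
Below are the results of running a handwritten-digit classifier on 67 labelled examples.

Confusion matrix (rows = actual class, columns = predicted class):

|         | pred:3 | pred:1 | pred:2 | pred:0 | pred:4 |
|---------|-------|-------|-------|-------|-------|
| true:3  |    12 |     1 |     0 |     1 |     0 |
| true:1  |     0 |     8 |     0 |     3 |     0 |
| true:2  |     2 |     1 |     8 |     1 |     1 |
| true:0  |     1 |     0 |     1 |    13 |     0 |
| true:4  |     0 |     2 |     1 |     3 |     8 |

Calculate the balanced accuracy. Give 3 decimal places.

Balanced accuracy = mean of per-class recall.
  3: recall = 12/14 = 0.8571
  1: recall = 8/11 = 0.7273
  2: recall = 8/13 = 0.6154
  0: recall = 13/15 = 0.8667
  4: recall = 8/14 = 0.5714
Mean = (0.8571 + 0.7273 + 0.6154 + 0.8667 + 0.5714) / 5 = 0.728

0.728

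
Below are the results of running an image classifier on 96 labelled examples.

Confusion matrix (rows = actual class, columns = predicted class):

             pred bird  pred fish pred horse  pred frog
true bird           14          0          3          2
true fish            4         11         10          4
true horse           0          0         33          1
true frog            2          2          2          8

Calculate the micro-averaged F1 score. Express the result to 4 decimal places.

0.6875

Micro-averaging pools counts across classes: ΣTP=66, ΣFP=30, ΣFN=30.
Micro-F1 score = 2·TP/(2·TP+FP+FN) on pooled counts = 0.6875 (equals overall accuracy in single-label multiclass).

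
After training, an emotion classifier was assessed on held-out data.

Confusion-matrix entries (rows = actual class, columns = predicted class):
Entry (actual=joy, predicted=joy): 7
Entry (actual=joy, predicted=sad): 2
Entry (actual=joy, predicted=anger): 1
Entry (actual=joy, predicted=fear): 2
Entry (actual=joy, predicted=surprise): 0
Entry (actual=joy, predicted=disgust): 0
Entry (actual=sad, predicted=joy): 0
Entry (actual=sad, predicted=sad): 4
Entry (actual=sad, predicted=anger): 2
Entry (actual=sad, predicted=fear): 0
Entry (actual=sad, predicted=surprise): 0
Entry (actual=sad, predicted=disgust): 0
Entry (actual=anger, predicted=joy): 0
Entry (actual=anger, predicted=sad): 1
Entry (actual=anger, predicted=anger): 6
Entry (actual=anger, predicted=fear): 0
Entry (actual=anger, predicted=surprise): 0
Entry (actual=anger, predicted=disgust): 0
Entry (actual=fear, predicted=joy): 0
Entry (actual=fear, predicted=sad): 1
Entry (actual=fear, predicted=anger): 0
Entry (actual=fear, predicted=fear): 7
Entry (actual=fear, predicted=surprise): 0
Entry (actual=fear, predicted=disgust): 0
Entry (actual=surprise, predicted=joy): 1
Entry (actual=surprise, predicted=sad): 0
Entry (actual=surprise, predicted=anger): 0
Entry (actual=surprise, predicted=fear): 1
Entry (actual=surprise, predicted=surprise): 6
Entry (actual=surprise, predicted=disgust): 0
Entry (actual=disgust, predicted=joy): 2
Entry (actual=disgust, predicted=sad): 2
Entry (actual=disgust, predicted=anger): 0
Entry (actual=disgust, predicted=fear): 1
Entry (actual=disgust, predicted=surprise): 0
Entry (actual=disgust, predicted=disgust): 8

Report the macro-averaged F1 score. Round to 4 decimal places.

Per-class F1 score (2·TP/(2·TP+FP+FN)):
  joy: TP=7, FP=0+0+0+1+2=3, FN=2+1+2+0+0=5 → 14/22 = 0.63636
  sad: TP=4, FP=2+1+1+0+2=6, FN=0+2+0+0+0=2 → 8/16 = 0.50000
  anger: TP=6, FP=1+2+0+0+0=3, FN=0+1+0+0+0=1 → 12/16 = 0.75000
  fear: TP=7, FP=2+0+0+1+1=4, FN=0+1+0+0+0=1 → 14/19 = 0.73684
  surprise: TP=6, FP=0+0+0+0+0=0, FN=1+0+0+1+0=2 → 12/14 = 0.85714
  disgust: TP=8, FP=0+0+0+0+0=0, FN=2+2+0+1+0=5 → 16/21 = 0.76190
Macro-F1 score = mean = (0.63636 + 0.50000 + 0.75000 + 0.73684 + 0.85714 + 0.76190) / 6 = 0.7070

0.7070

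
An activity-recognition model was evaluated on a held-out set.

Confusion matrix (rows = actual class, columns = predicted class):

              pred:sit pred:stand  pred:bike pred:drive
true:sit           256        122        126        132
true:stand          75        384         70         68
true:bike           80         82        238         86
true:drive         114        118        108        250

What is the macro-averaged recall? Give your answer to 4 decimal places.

0.4898

Per-class recall (TP/(TP+FN)):
  sit: TP=256, FN=122+126+132=380 → 256/636 = 0.40252
  stand: TP=384, FN=75+70+68=213 → 384/597 = 0.64322
  bike: TP=238, FN=80+82+86=248 → 238/486 = 0.48971
  drive: TP=250, FN=114+118+108=340 → 250/590 = 0.42373
Macro-recall = mean = (0.40252 + 0.64322 + 0.48971 + 0.42373) / 4 = 0.4898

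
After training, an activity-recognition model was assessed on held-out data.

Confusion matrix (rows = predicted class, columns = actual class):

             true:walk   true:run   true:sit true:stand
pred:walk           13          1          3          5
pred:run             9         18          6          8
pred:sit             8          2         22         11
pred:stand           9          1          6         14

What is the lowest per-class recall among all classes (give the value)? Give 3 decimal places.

Per-class recall (TP/(TP+FN)):
  walk: TP=13, FN=9+8+9=26 → 13/39 = 0.3333
  run: TP=18, FN=1+2+1=4 → 18/22 = 0.8182
  sit: TP=22, FN=3+6+6=15 → 22/37 = 0.5946
  stand: TP=14, FN=5+8+11=24 → 14/38 = 0.3684
Lowest is class 'walk' with recall = 0.333.

0.333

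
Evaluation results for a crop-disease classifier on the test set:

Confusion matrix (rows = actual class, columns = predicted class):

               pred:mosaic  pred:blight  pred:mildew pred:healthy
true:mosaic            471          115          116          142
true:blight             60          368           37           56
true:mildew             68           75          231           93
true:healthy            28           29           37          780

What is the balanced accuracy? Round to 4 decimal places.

Balanced accuracy = mean of per-class recall.
  mosaic: recall = 471/844 = 0.55806
  blight: recall = 368/521 = 0.70633
  mildew: recall = 231/467 = 0.49465
  healthy: recall = 780/874 = 0.89245
Mean = (0.55806 + 0.70633 + 0.49465 + 0.89245) / 4 = 0.6629

0.6629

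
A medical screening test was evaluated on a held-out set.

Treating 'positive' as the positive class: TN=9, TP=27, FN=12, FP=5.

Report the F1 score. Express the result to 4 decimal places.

Precision = TP/(TP+FP) = 27/32 = 0.8438
Recall = TP/(TP+FN) = 27/39 = 0.6923
F1 = 2·TP/(2·TP+FP+FN) = 54/71 = 0.7606

0.7606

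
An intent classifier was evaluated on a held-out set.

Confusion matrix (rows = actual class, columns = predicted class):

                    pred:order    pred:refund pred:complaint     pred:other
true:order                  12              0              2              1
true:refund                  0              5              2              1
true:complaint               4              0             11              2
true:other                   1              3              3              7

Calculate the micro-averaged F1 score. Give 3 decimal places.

Micro-averaging pools counts across classes: ΣTP=35, ΣFP=19, ΣFN=19.
Micro-F1 score = 2·TP/(2·TP+FP+FN) on pooled counts = 0.648 (equals overall accuracy in single-label multiclass).

0.648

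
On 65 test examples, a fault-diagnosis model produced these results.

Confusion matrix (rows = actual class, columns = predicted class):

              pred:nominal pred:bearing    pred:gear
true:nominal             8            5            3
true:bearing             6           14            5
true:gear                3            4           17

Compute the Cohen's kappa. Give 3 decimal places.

0.392

Observed agreement pₒ = trace/N = 39/65 = 0.6000
Expected agreement pₑ = Σ (rowᵢ·colᵢ)/N² = (16·17 + 25·23 + 24·25)/65² = 0.3425
κ = (pₒ − pₑ)/(1 − pₑ) = (0.6000 − 0.3425)/(1 − 0.3425) = 0.392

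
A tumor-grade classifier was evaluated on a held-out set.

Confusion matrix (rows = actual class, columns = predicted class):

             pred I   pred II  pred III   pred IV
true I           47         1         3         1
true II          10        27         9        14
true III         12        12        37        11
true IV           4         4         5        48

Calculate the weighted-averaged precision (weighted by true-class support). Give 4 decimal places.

Per-class precision (TP/(TP+FP)):
  I: TP=47, FP=10+12+4=26 → 47/73 = 0.64384
  II: TP=27, FP=1+12+4=17 → 27/44 = 0.61364
  III: TP=37, FP=3+9+5=17 → 37/54 = 0.68519
  IV: TP=48, FP=1+14+11=26 → 48/74 = 0.64865
Weighted-precision = Σ (supportᵢ/N)·precisionᵢ with N=245: (52/245)·0.64384 + (60/245)·0.61364 + (72/245)·0.68519 + (61/245)·0.64865 = 0.6498

0.6498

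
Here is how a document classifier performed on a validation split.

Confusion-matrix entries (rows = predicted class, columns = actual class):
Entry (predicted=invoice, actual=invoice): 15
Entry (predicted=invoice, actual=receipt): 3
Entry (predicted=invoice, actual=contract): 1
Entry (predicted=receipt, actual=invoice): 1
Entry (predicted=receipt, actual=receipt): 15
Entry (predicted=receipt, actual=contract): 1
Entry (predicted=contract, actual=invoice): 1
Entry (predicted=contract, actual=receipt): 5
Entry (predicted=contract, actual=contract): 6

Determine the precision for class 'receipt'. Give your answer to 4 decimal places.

0.8824

precision = TP/(TP+FP).
receipt: TP=15, FP=1+1=2 → 15/17 = 0.88235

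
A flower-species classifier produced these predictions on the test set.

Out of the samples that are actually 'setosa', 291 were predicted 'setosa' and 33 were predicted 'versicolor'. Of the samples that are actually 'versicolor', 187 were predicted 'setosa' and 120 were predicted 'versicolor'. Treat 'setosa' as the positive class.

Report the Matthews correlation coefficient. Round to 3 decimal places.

MCC = (TP·TN − FP·FN) / √((TP+FP)(TP+FN)(TN+FP)(TN+FN))
Numerator = 291·120 − 187·33 = 28749
Denominator = √(478·324·307·153) = √7274492712 = 85290.6367
MCC = 28749 / 85290.6367 = 0.337

0.337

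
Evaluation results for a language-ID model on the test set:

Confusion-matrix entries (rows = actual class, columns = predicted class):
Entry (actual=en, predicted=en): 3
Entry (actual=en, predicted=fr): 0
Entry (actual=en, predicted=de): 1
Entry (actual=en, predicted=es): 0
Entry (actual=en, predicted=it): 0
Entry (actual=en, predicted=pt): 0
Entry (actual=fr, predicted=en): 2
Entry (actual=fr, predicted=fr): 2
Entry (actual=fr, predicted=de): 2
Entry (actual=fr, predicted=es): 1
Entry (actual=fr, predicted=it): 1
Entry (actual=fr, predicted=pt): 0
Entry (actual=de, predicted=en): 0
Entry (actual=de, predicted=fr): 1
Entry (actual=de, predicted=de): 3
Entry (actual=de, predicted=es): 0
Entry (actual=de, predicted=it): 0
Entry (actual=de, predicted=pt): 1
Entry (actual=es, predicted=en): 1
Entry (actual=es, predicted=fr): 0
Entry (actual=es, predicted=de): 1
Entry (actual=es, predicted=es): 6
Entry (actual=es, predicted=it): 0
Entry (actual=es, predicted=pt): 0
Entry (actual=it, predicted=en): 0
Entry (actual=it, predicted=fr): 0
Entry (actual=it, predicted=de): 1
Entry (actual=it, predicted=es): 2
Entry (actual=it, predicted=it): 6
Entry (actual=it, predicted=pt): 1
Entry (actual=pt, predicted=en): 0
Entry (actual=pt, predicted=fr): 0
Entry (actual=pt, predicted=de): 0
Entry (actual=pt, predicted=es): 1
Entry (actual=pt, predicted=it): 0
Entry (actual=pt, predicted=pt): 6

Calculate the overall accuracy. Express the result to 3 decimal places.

Accuracy = trace / total = (3+2+3+6+6+6=26) / 42 = 26/42 = 0.619

0.619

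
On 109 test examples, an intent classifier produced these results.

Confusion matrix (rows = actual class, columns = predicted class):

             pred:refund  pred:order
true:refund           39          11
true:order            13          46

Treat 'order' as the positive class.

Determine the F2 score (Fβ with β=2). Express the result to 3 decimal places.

Fβ = (1+β²)·TP / ((1+β²)·TP + β²·FN + FP), with β²=4
= 5·46 / (5·46 + 4·13 + 11) = 0.785

0.785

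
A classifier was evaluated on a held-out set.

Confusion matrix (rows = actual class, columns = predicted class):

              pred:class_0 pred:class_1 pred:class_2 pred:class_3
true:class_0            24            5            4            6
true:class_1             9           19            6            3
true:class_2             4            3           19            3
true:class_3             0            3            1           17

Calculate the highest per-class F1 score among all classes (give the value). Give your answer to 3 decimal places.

Per-class F1 score (2·TP/(2·TP+FP+FN)):
  class_0: TP=24, FP=9+4+0=13, FN=5+4+6=15 → 48/76 = 0.6316
  class_1: TP=19, FP=5+3+3=11, FN=9+6+3=18 → 38/67 = 0.5672
  class_2: TP=19, FP=4+6+1=11, FN=4+3+3=10 → 38/59 = 0.6441
  class_3: TP=17, FP=6+3+3=12, FN=0+3+1=4 → 34/50 = 0.6800
Highest is class 'class_3' with F1 score = 0.680.

0.680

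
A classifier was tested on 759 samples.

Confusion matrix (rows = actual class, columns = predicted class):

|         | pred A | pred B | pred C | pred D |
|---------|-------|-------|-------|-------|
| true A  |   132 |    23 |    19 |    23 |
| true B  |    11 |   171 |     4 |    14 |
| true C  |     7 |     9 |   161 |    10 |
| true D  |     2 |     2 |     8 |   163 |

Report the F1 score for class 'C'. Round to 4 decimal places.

F1 score = 2·TP/(2·TP+FP+FN).
C: TP=161, FP=19+4+8=31, FN=7+9+10=26 → 322/379 = 0.84960

0.8496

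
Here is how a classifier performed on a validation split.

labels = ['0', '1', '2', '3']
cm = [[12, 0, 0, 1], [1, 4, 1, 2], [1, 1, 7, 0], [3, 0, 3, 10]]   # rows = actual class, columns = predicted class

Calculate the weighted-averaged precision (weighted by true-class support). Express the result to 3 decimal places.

0.731

Per-class precision (TP/(TP+FP)):
  0: TP=12, FP=1+1+3=5 → 12/17 = 0.7059
  1: TP=4, FP=0+1+0=1 → 4/5 = 0.8000
  2: TP=7, FP=0+1+3=4 → 7/11 = 0.6364
  3: TP=10, FP=1+2+0=3 → 10/13 = 0.7692
Weighted-precision = Σ (supportᵢ/N)·precisionᵢ with N=46: (13/46)·0.7059 + (8/46)·0.8000 + (9/46)·0.6364 + (16/46)·0.7692 = 0.731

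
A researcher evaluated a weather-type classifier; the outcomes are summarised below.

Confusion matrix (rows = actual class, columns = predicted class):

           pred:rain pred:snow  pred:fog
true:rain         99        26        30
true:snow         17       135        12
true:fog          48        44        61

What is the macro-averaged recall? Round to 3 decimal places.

0.620

Per-class recall (TP/(TP+FN)):
  rain: TP=99, FN=26+30=56 → 99/155 = 0.6387
  snow: TP=135, FN=17+12=29 → 135/164 = 0.8232
  fog: TP=61, FN=48+44=92 → 61/153 = 0.3987
Macro-recall = mean = (0.6387 + 0.8232 + 0.3987) / 3 = 0.620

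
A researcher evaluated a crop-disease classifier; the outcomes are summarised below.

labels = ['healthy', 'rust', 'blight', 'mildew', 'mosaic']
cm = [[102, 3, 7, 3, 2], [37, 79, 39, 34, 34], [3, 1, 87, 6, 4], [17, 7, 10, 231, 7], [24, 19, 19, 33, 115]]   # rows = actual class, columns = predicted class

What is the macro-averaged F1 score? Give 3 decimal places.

Per-class F1 score (2·TP/(2·TP+FP+FN)):
  healthy: TP=102, FP=37+3+17+24=81, FN=3+7+3+2=15 → 204/300 = 0.6800
  rust: TP=79, FP=3+1+7+19=30, FN=37+39+34+34=144 → 158/332 = 0.4759
  blight: TP=87, FP=7+39+10+19=75, FN=3+1+6+4=14 → 174/263 = 0.6616
  mildew: TP=231, FP=3+34+6+33=76, FN=17+7+10+7=41 → 462/579 = 0.7979
  mosaic: TP=115, FP=2+34+4+7=47, FN=24+19+19+33=95 → 230/372 = 0.6183
Macro-F1 score = mean = (0.6800 + 0.4759 + 0.6616 + 0.7979 + 0.6183) / 5 = 0.647

0.647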